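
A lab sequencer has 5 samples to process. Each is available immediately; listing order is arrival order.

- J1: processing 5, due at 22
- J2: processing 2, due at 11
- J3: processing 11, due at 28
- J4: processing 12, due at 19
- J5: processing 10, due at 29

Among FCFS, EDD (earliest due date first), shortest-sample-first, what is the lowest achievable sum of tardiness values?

13

FIFO (arrival order): J1 J2 J3 J4 J5.
J1: 0→5, due 22, tardiness 0
J2: 5→7, due 11, tardiness 0
J3: 7→18, due 28, tardiness 0
J4: 18→30, due 19, tardiness 11
J5: 30→40, due 29, tardiness 11
Sum = 0+0+0+11+11 = 22.
EDD (increasing due date): J2 J4 J1 J3 J5.
J2: 0→2, due 11, tardiness 0
J4: 2→14, due 19, tardiness 0
J1: 14→19, due 22, tardiness 0
J3: 19→30, due 28, tardiness 2
J5: 30→40, due 29, tardiness 11
Sum = 0+0+0+2+11 = 13.
SPT (increasing processing time): J2 J1 J5 J3 J4.
J2: 0→2, due 11, tardiness 0
J1: 2→7, due 22, tardiness 0
J5: 7→17, due 29, tardiness 0
J3: 17→28, due 28, tardiness 0
J4: 28→40, due 19, tardiness 21
Sum = 0+0+0+0+21 = 21.
FIFO 22, EDD 13, SPT 21 → minimum 13.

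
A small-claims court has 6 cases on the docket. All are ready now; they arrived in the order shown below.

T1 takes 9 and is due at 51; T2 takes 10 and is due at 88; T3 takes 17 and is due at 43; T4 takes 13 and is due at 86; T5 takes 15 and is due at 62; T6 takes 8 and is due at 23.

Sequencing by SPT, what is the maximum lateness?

29

SPT (increasing processing time): T6 T1 T2 T4 T5 T3.
T6: 0→8, due 23, lateness -15
T1: 8→17, due 51, lateness -34
T2: 17→27, due 88, lateness -61
T4: 27→40, due 86, lateness -46
T5: 40→55, due 62, lateness -7
T3: 55→72, due 43, lateness 29
Maximum = 29.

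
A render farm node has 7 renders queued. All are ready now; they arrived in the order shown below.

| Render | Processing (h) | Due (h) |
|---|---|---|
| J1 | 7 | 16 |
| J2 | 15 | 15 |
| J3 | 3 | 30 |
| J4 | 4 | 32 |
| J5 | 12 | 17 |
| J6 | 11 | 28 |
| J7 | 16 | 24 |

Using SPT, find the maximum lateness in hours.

SPT (increasing processing time): J3 J4 J1 J6 J5 J2 J7.
J3: 0→3, due 30, lateness -27
J4: 3→7, due 32, lateness -25
J1: 7→14, due 16, lateness -2
J6: 14→25, due 28, lateness -3
J5: 25→37, due 17, lateness 20
J2: 37→52, due 15, lateness 37
J7: 52→68, due 24, lateness 44
Maximum = 44.

44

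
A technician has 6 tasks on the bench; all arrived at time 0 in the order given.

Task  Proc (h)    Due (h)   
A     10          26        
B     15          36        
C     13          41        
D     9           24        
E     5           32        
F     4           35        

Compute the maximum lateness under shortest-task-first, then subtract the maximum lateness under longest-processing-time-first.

-3

SPT (increasing processing time): F E D A C B.
F: 0→4, due 35, lateness -31
E: 4→9, due 32, lateness -23
D: 9→18, due 24, lateness -6
A: 18→28, due 26, lateness 2
C: 28→41, due 41, lateness 0
B: 41→56, due 36, lateness 20
Maximum = 20.
LPT (decreasing processing time): B C A D E F.
B: 0→15, due 36, lateness -21
C: 15→28, due 41, lateness -13
A: 28→38, due 26, lateness 12
D: 38→47, due 24, lateness 23
E: 47→52, due 32, lateness 20
F: 52→56, due 35, lateness 21
Maximum = 23.
Difference = 20 − 23 = -3.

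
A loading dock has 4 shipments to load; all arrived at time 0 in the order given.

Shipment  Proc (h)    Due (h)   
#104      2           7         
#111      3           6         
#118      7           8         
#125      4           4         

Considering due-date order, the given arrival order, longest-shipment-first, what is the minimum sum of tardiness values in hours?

EDD (increasing due date): #125 #111 #104 #118.
#125: 0→4, due 4, tardiness 0
#111: 4→7, due 6, tardiness 1
#104: 7→9, due 7, tardiness 2
#118: 9→16, due 8, tardiness 8
Sum = 0+1+2+8 = 11.
FIFO (arrival order): #104 #111 #118 #125.
#104: 0→2, due 7, tardiness 0
#111: 2→5, due 6, tardiness 0
#118: 5→12, due 8, tardiness 4
#125: 12→16, due 4, tardiness 12
Sum = 0+0+4+12 = 16.
LPT (decreasing processing time): #118 #125 #111 #104.
#118: 0→7, due 8, tardiness 0
#125: 7→11, due 4, tardiness 7
#111: 11→14, due 6, tardiness 8
#104: 14→16, due 7, tardiness 9
Sum = 0+7+8+9 = 24.
EDD 11, FIFO 16, LPT 24 → minimum 11.

11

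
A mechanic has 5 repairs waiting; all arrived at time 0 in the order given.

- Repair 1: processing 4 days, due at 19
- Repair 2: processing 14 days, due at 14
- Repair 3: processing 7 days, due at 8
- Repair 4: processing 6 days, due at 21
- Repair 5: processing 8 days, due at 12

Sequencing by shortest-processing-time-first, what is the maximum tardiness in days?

SPT (increasing processing time): Repair 1 Repair 4 Repair 3 Repair 5 Repair 2.
Repair 1: 0→4, due 19, tardiness 0
Repair 4: 4→10, due 21, tardiness 0
Repair 3: 10→17, due 8, tardiness 9
Repair 5: 17→25, due 12, tardiness 13
Repair 2: 25→39, due 14, tardiness 25
Maximum = 25.

25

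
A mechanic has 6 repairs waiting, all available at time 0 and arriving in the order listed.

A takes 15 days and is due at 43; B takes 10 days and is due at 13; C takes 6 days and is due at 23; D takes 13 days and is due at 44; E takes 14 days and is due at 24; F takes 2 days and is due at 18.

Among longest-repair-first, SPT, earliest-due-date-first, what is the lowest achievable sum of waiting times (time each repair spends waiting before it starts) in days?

104

LPT (decreasing processing time): A E D B C F.
A: waits 0, runs 0→15
E: waits 15, runs 15→29
D: waits 29, runs 29→42
B: waits 42, runs 42→52
C: waits 52, runs 52→58
F: waits 58, runs 58→60
Sum = 0+15+29+42+52+58 = 196.
SPT (increasing processing time): F C B D E A.
F: waits 0, runs 0→2
C: waits 2, runs 2→8
B: waits 8, runs 8→18
D: waits 18, runs 18→31
E: waits 31, runs 31→45
A: waits 45, runs 45→60
Sum = 0+2+8+18+31+45 = 104.
EDD (increasing due date): B F C E A D.
B: waits 0, runs 0→10
F: waits 10, runs 10→12
C: waits 12, runs 12→18
E: waits 18, runs 18→32
A: waits 32, runs 32→47
D: waits 47, runs 47→60
Sum = 0+10+12+18+32+47 = 119.
LPT 196, SPT 104, EDD 119 → minimum 104.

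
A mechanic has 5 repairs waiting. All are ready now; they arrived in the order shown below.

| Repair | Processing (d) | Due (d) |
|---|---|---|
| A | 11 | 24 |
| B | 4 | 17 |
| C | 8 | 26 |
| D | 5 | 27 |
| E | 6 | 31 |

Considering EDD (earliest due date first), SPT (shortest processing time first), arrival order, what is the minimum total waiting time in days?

EDD (increasing due date): B A C D E.
B: waits 0, runs 0→4
A: waits 4, runs 4→15
C: waits 15, runs 15→23
D: waits 23, runs 23→28
E: waits 28, runs 28→34
Sum = 0+4+15+23+28 = 70.
SPT (increasing processing time): B D E C A.
B: waits 0, runs 0→4
D: waits 4, runs 4→9
E: waits 9, runs 9→15
C: waits 15, runs 15→23
A: waits 23, runs 23→34
Sum = 0+4+9+15+23 = 51.
FIFO (arrival order): A B C D E.
A: waits 0, runs 0→11
B: waits 11, runs 11→15
C: waits 15, runs 15→23
D: waits 23, runs 23→28
E: waits 28, runs 28→34
Sum = 0+11+15+23+28 = 77.
EDD 70, SPT 51, FIFO 77 → minimum 51.

51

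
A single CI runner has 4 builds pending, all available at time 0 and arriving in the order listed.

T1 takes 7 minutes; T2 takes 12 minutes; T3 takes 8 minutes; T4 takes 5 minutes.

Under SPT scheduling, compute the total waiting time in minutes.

37

SPT (increasing processing time): T4 T1 T3 T2.
T4: waits 0, runs 0→5
T1: waits 5, runs 5→12
T3: waits 12, runs 12→20
T2: waits 20, runs 20→32
Sum = 0+5+12+20 = 37.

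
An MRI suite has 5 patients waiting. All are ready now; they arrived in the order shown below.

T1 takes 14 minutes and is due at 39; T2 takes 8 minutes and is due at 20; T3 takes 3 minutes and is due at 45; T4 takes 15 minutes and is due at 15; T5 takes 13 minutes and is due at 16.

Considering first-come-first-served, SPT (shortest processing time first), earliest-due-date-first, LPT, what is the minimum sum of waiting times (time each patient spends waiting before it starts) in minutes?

76

FIFO (arrival order): T1 T2 T3 T4 T5.
T1: waits 0, runs 0→14
T2: waits 14, runs 14→22
T3: waits 22, runs 22→25
T4: waits 25, runs 25→40
T5: waits 40, runs 40→53
Sum = 0+14+22+25+40 = 101.
SPT (increasing processing time): T3 T2 T5 T1 T4.
T3: waits 0, runs 0→3
T2: waits 3, runs 3→11
T5: waits 11, runs 11→24
T1: waits 24, runs 24→38
T4: waits 38, runs 38→53
Sum = 0+3+11+24+38 = 76.
EDD (increasing due date): T4 T5 T2 T1 T3.
T4: waits 0, runs 0→15
T5: waits 15, runs 15→28
T2: waits 28, runs 28→36
T1: waits 36, runs 36→50
T3: waits 50, runs 50→53
Sum = 0+15+28+36+50 = 129.
LPT (decreasing processing time): T4 T1 T5 T2 T3.
T4: waits 0, runs 0→15
T1: waits 15, runs 15→29
T5: waits 29, runs 29→42
T2: waits 42, runs 42→50
T3: waits 50, runs 50→53
Sum = 0+15+29+42+50 = 136.
FIFO 101, SPT 76, EDD 129, LPT 136 → minimum 76.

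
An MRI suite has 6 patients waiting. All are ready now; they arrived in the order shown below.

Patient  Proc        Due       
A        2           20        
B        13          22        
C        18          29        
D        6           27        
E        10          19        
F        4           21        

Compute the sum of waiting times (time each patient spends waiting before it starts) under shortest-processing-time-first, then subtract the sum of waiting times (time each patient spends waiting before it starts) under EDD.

-25

SPT (increasing processing time): A F D E B C.
A: waits 0, runs 0→2
F: waits 2, runs 2→6
D: waits 6, runs 6→12
E: waits 12, runs 12→22
B: waits 22, runs 22→35
C: waits 35, runs 35→53
Sum = 0+2+6+12+22+35 = 77.
EDD (increasing due date): E A F B D C.
E: waits 0, runs 0→10
A: waits 10, runs 10→12
F: waits 12, runs 12→16
B: waits 16, runs 16→29
D: waits 29, runs 29→35
C: waits 35, runs 35→53
Sum = 0+10+12+16+29+35 = 102.
Difference = 77 − 102 = -25.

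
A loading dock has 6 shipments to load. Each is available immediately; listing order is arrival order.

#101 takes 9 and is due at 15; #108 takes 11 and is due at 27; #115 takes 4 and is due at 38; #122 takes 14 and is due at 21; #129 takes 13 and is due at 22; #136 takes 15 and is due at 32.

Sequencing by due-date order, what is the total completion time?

EDD (increasing due date): #101 #122 #129 #108 #136 #115.
#101: 0→9
#122: 9→23
#129: 23→36
#108: 36→47
#136: 47→62
#115: 62→66
Sum = 9+23+36+47+62+66 = 243.

243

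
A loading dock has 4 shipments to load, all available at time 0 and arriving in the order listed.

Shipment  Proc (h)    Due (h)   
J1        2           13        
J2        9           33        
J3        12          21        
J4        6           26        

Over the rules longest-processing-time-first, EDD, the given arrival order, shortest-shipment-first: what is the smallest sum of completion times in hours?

56

LPT (decreasing processing time): J3 J2 J4 J1.
J3: 0→12
J2: 12→21
J4: 21→27
J1: 27→29
Sum = 12+21+27+29 = 89.
EDD (increasing due date): J1 J3 J4 J2.
J1: 0→2
J3: 2→14
J4: 14→20
J2: 20→29
Sum = 2+14+20+29 = 65.
FIFO (arrival order): J1 J2 J3 J4.
J1: 0→2
J2: 2→11
J3: 11→23
J4: 23→29
Sum = 2+11+23+29 = 65.
SPT (increasing processing time): J1 J4 J2 J3.
J1: 0→2
J4: 2→8
J2: 8→17
J3: 17→29
Sum = 2+8+17+29 = 56.
LPT 89, EDD 65, FIFO 65, SPT 56 → minimum 56.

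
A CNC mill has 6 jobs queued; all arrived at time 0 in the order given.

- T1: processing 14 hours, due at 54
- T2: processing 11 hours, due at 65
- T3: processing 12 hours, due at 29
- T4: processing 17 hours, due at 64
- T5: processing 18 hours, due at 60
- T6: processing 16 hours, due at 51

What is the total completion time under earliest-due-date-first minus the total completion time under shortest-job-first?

EDD (increasing due date): T3 T6 T1 T5 T4 T2.
T3: 0→12
T6: 12→28
T1: 28→42
T5: 42→60
T4: 60→77
T2: 77→88
Sum = 12+28+42+60+77+88 = 307.
SPT (increasing processing time): T2 T3 T1 T6 T4 T5.
T2: 0→11
T3: 11→23
T1: 23→37
T6: 37→53
T4: 53→70
T5: 70→88
Sum = 11+23+37+53+70+88 = 282.
Difference = 307 − 282 = 25.

25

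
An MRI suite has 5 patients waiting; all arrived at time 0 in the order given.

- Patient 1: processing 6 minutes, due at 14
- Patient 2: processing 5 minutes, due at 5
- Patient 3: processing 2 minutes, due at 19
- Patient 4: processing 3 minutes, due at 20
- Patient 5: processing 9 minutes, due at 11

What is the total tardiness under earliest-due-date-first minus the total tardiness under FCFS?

EDD (increasing due date): Patient 2 Patient 5 Patient 1 Patient 3 Patient 4.
Patient 2: 0→5, due 5, tardiness 0
Patient 5: 5→14, due 11, tardiness 3
Patient 1: 14→20, due 14, tardiness 6
Patient 3: 20→22, due 19, tardiness 3
Patient 4: 22→25, due 20, tardiness 5
Sum = 0+3+6+3+5 = 17.
FIFO (arrival order): Patient 1 Patient 2 Patient 3 Patient 4 Patient 5.
Patient 1: 0→6, due 14, tardiness 0
Patient 2: 6→11, due 5, tardiness 6
Patient 3: 11→13, due 19, tardiness 0
Patient 4: 13→16, due 20, tardiness 0
Patient 5: 16→25, due 11, tardiness 14
Sum = 0+6+0+0+14 = 20.
Difference = 17 − 20 = -3.

-3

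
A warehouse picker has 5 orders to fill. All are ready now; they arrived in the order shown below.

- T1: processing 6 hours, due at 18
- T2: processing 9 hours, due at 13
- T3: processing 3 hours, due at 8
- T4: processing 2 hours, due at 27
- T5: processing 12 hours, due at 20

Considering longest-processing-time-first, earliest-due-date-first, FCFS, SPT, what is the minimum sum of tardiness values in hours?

LPT (decreasing processing time): T5 T2 T1 T3 T4.
T5: 0→12, due 20, tardiness 0
T2: 12→21, due 13, tardiness 8
T1: 21→27, due 18, tardiness 9
T3: 27→30, due 8, tardiness 22
T4: 30→32, due 27, tardiness 5
Sum = 0+8+9+22+5 = 44.
EDD (increasing due date): T3 T2 T1 T5 T4.
T3: 0→3, due 8, tardiness 0
T2: 3→12, due 13, tardiness 0
T1: 12→18, due 18, tardiness 0
T5: 18→30, due 20, tardiness 10
T4: 30→32, due 27, tardiness 5
Sum = 0+0+0+10+5 = 15.
FIFO (arrival order): T1 T2 T3 T4 T5.
T1: 0→6, due 18, tardiness 0
T2: 6→15, due 13, tardiness 2
T3: 15→18, due 8, tardiness 10
T4: 18→20, due 27, tardiness 0
T5: 20→32, due 20, tardiness 12
Sum = 0+2+10+0+12 = 24.
SPT (increasing processing time): T4 T3 T1 T2 T5.
T4: 0→2, due 27, tardiness 0
T3: 2→5, due 8, tardiness 0
T1: 5→11, due 18, tardiness 0
T2: 11→20, due 13, tardiness 7
T5: 20→32, due 20, tardiness 12
Sum = 0+0+0+7+12 = 19.
LPT 44, EDD 15, FIFO 24, SPT 19 → minimum 15.

15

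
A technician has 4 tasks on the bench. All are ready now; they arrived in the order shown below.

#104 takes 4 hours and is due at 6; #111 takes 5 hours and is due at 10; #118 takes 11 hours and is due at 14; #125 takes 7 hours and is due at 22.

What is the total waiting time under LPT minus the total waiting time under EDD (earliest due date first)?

LPT (decreasing processing time): #118 #125 #111 #104.
#118: waits 0, runs 0→11
#125: waits 11, runs 11→18
#111: waits 18, runs 18→23
#104: waits 23, runs 23→27
Sum = 0+11+18+23 = 52.
EDD (increasing due date): #104 #111 #118 #125.
#104: waits 0, runs 0→4
#111: waits 4, runs 4→9
#118: waits 9, runs 9→20
#125: waits 20, runs 20→27
Sum = 0+4+9+20 = 33.
Difference = 52 − 33 = 19.

19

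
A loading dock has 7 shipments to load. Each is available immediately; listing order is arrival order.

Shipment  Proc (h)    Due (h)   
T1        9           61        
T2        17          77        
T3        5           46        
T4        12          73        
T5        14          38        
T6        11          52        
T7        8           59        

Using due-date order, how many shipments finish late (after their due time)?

0

EDD (increasing due date): T5 T3 T6 T7 T1 T4 T2.
T5: 0→14, due 38, tardiness 0
T3: 14→19, due 46, tardiness 0
T6: 19→30, due 52, tardiness 0
T7: 30→38, due 59, tardiness 0
T1: 38→47, due 61, tardiness 0
T4: 47→59, due 73, tardiness 0
T2: 59→76, due 77, tardiness 0
Late shipments: 0.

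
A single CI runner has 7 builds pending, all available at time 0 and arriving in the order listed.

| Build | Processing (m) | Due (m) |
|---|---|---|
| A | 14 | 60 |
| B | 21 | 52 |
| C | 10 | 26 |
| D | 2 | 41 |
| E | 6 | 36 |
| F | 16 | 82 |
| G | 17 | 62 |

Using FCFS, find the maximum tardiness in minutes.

24

FIFO (arrival order): A B C D E F G.
A: 0→14, due 60, tardiness 0
B: 14→35, due 52, tardiness 0
C: 35→45, due 26, tardiness 19
D: 45→47, due 41, tardiness 6
E: 47→53, due 36, tardiness 17
F: 53→69, due 82, tardiness 0
G: 69→86, due 62, tardiness 24
Maximum = 24.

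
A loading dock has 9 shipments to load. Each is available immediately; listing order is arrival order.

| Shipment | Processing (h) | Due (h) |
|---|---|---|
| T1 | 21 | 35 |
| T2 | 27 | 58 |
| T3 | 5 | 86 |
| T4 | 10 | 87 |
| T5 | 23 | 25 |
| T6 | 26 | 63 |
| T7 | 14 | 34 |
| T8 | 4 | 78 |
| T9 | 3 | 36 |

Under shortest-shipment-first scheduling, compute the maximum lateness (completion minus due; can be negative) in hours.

SPT (increasing processing time): T9 T8 T3 T4 T7 T1 T5 T6 T2.
T9: 0→3, due 36, lateness -33
T8: 3→7, due 78, lateness -71
T3: 7→12, due 86, lateness -74
T4: 12→22, due 87, lateness -65
T7: 22→36, due 34, lateness 2
T1: 36→57, due 35, lateness 22
T5: 57→80, due 25, lateness 55
T6: 80→106, due 63, lateness 43
T2: 106→133, due 58, lateness 75
Maximum = 75.

75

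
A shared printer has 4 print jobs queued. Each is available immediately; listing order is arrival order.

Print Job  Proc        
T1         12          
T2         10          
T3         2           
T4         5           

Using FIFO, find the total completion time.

87

FIFO (arrival order): T1 T2 T3 T4.
T1: 0→12
T2: 12→22
T3: 22→24
T4: 24→29
Sum = 12+22+24+29 = 87.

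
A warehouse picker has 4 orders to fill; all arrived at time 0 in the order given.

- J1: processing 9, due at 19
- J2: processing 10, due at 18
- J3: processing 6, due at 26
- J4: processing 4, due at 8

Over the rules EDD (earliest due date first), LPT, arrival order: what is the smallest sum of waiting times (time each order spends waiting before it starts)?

41

EDD (increasing due date): J4 J2 J1 J3.
J4: waits 0, runs 0→4
J2: waits 4, runs 4→14
J1: waits 14, runs 14→23
J3: waits 23, runs 23→29
Sum = 0+4+14+23 = 41.
LPT (decreasing processing time): J2 J1 J3 J4.
J2: waits 0, runs 0→10
J1: waits 10, runs 10→19
J3: waits 19, runs 19→25
J4: waits 25, runs 25→29
Sum = 0+10+19+25 = 54.
FIFO (arrival order): J1 J2 J3 J4.
J1: waits 0, runs 0→9
J2: waits 9, runs 9→19
J3: waits 19, runs 19→25
J4: waits 25, runs 25→29
Sum = 0+9+19+25 = 53.
EDD 41, LPT 54, FIFO 53 → minimum 41.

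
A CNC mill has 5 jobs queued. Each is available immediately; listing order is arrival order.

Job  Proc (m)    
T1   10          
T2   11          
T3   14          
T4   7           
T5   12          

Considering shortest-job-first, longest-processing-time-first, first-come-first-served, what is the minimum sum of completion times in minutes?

146

SPT (increasing processing time): T4 T1 T2 T5 T3.
T4: 0→7
T1: 7→17
T2: 17→28
T5: 28→40
T3: 40→54
Sum = 7+17+28+40+54 = 146.
LPT (decreasing processing time): T3 T5 T2 T1 T4.
T3: 0→14
T5: 14→26
T2: 26→37
T1: 37→47
T4: 47→54
Sum = 14+26+37+47+54 = 178.
FIFO (arrival order): T1 T2 T3 T4 T5.
T1: 0→10
T2: 10→21
T3: 21→35
T4: 35→42
T5: 42→54
Sum = 10+21+35+42+54 = 162.
SPT 146, LPT 178, FIFO 162 → minimum 146.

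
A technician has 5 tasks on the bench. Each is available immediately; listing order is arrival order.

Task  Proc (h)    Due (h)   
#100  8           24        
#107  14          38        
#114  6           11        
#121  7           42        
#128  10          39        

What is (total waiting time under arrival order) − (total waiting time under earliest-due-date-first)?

FIFO (arrival order): #100 #107 #114 #121 #128.
#100: waits 0, runs 0→8
#107: waits 8, runs 8→22
#114: waits 22, runs 22→28
#121: waits 28, runs 28→35
#128: waits 35, runs 35→45
Sum = 0+8+22+28+35 = 93.
EDD (increasing due date): #114 #100 #107 #128 #121.
#114: waits 0, runs 0→6
#100: waits 6, runs 6→14
#107: waits 14, runs 14→28
#128: waits 28, runs 28→38
#121: waits 38, runs 38→45
Sum = 0+6+14+28+38 = 86.
Difference = 93 − 86 = 7.

7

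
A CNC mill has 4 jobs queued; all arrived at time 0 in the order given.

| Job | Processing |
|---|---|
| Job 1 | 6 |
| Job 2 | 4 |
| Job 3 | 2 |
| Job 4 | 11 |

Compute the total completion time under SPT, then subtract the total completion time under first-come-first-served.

-8

SPT (increasing processing time): Job 3 Job 2 Job 1 Job 4.
Job 3: 0→2
Job 2: 2→6
Job 1: 6→12
Job 4: 12→23
Sum = 2+6+12+23 = 43.
FIFO (arrival order): Job 1 Job 2 Job 3 Job 4.
Job 1: 0→6
Job 2: 6→10
Job 3: 10→12
Job 4: 12→23
Sum = 6+10+12+23 = 51.
Difference = 43 − 51 = -8.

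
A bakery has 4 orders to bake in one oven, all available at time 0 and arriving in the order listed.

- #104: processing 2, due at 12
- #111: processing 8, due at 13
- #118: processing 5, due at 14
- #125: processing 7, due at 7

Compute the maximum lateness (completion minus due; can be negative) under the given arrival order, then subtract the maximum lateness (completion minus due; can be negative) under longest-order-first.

5

FIFO (arrival order): #104 #111 #118 #125.
#104: 0→2, due 12, lateness -10
#111: 2→10, due 13, lateness -3
#118: 10→15, due 14, lateness 1
#125: 15→22, due 7, lateness 15
Maximum = 15.
LPT (decreasing processing time): #111 #125 #118 #104.
#111: 0→8, due 13, lateness -5
#125: 8→15, due 7, lateness 8
#118: 15→20, due 14, lateness 6
#104: 20→22, due 12, lateness 10
Maximum = 10.
Difference = 15 − 10 = 5.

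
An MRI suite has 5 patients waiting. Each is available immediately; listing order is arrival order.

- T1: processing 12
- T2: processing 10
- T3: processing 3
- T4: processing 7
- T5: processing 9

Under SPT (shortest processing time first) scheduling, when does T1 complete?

41

SPT (increasing processing time): T3 T4 T5 T2 T1.
T3: 0→3
T4: 3→10
T5: 10→19
T2: 19→29
T1: 29→41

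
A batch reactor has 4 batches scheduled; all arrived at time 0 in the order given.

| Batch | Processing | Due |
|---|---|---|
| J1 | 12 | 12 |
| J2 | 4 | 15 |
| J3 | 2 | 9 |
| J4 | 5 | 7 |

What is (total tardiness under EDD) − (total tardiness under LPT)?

EDD (increasing due date): J4 J3 J1 J2.
J4: 0→5, due 7, tardiness 0
J3: 5→7, due 9, tardiness 0
J1: 7→19, due 12, tardiness 7
J2: 19→23, due 15, tardiness 8
Sum = 0+0+7+8 = 15.
LPT (decreasing processing time): J1 J4 J2 J3.
J1: 0→12, due 12, tardiness 0
J4: 12→17, due 7, tardiness 10
J2: 17→21, due 15, tardiness 6
J3: 21→23, due 9, tardiness 14
Sum = 0+10+6+14 = 30.
Difference = 15 − 30 = -15.

-15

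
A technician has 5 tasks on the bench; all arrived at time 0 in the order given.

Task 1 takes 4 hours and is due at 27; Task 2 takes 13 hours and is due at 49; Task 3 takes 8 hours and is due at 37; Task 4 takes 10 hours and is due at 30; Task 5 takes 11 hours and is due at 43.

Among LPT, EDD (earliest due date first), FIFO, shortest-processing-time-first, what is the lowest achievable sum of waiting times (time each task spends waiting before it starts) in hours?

LPT (decreasing processing time): Task 2 Task 5 Task 4 Task 3 Task 1.
Task 2: waits 0, runs 0→13
Task 5: waits 13, runs 13→24
Task 4: waits 24, runs 24→34
Task 3: waits 34, runs 34→42
Task 1: waits 42, runs 42→46
Sum = 0+13+24+34+42 = 113.
EDD (increasing due date): Task 1 Task 4 Task 3 Task 5 Task 2.
Task 1: waits 0, runs 0→4
Task 4: waits 4, runs 4→14
Task 3: waits 14, runs 14→22
Task 5: waits 22, runs 22→33
Task 2: waits 33, runs 33→46
Sum = 0+4+14+22+33 = 73.
FIFO (arrival order): Task 1 Task 2 Task 3 Task 4 Task 5.
Task 1: waits 0, runs 0→4
Task 2: waits 4, runs 4→17
Task 3: waits 17, runs 17→25
Task 4: waits 25, runs 25→35
Task 5: waits 35, runs 35→46
Sum = 0+4+17+25+35 = 81.
SPT (increasing processing time): Task 1 Task 3 Task 4 Task 5 Task 2.
Task 1: waits 0, runs 0→4
Task 3: waits 4, runs 4→12
Task 4: waits 12, runs 12→22
Task 5: waits 22, runs 22→33
Task 2: waits 33, runs 33→46
Sum = 0+4+12+22+33 = 71.
LPT 113, EDD 73, FIFO 81, SPT 71 → minimum 71.

71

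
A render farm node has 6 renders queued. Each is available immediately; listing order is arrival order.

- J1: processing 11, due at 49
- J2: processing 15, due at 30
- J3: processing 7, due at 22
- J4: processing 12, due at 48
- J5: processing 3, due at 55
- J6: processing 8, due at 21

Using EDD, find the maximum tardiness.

4

EDD (increasing due date): J6 J3 J2 J4 J1 J5.
J6: 0→8, due 21, tardiness 0
J3: 8→15, due 22, tardiness 0
J2: 15→30, due 30, tardiness 0
J4: 30→42, due 48, tardiness 0
J1: 42→53, due 49, tardiness 4
J5: 53→56, due 55, tardiness 1
Maximum = 4.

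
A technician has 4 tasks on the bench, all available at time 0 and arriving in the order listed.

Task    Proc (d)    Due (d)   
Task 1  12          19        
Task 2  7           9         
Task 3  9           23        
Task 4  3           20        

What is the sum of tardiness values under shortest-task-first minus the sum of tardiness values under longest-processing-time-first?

SPT (increasing processing time): Task 4 Task 2 Task 3 Task 1.
Task 4: 0→3, due 20, tardiness 0
Task 2: 3→10, due 9, tardiness 1
Task 3: 10→19, due 23, tardiness 0
Task 1: 19→31, due 19, tardiness 12
Sum = 0+1+0+12 = 13.
LPT (decreasing processing time): Task 1 Task 3 Task 2 Task 4.
Task 1: 0→12, due 19, tardiness 0
Task 3: 12→21, due 23, tardiness 0
Task 2: 21→28, due 9, tardiness 19
Task 4: 28→31, due 20, tardiness 11
Sum = 0+0+19+11 = 30.
Difference = 13 − 30 = -17.

-17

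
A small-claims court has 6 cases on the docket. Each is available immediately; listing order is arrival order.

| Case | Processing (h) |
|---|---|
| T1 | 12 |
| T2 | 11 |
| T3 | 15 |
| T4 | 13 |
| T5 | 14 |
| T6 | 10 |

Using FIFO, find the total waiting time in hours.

189

FIFO (arrival order): T1 T2 T3 T4 T5 T6.
T1: waits 0, runs 0→12
T2: waits 12, runs 12→23
T3: waits 23, runs 23→38
T4: waits 38, runs 38→51
T5: waits 51, runs 51→65
T6: waits 65, runs 65→75
Sum = 0+12+23+38+51+65 = 189.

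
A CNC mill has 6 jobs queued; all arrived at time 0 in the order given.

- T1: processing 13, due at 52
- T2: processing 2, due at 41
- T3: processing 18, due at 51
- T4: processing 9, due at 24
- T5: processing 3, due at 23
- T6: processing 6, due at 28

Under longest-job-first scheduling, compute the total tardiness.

70

LPT (decreasing processing time): T3 T1 T4 T6 T5 T2.
T3: 0→18, due 51, tardiness 0
T1: 18→31, due 52, tardiness 0
T4: 31→40, due 24, tardiness 16
T6: 40→46, due 28, tardiness 18
T5: 46→49, due 23, tardiness 26
T2: 49→51, due 41, tardiness 10
Sum = 0+0+16+18+26+10 = 70.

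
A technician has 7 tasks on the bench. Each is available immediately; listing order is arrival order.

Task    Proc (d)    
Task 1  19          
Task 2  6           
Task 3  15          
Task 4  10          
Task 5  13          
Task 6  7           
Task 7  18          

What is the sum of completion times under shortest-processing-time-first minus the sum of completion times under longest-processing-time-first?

SPT (increasing processing time): Task 2 Task 6 Task 4 Task 5 Task 3 Task 7 Task 1.
Task 2: 0→6
Task 6: 6→13
Task 4: 13→23
Task 5: 23→36
Task 3: 36→51
Task 7: 51→69
Task 1: 69→88
Sum = 6+13+23+36+51+69+88 = 286.
LPT (decreasing processing time): Task 1 Task 7 Task 3 Task 5 Task 4 Task 6 Task 2.
Task 1: 0→19
Task 7: 19→37
Task 3: 37→52
Task 5: 52→65
Task 4: 65→75
Task 6: 75→82
Task 2: 82→88
Sum = 19+37+52+65+75+82+88 = 418.
Difference = 286 − 418 = -132.

-132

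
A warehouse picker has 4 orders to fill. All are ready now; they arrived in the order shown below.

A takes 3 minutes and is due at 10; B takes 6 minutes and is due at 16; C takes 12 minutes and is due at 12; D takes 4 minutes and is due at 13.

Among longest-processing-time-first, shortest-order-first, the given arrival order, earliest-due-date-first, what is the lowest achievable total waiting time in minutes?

23

LPT (decreasing processing time): C B D A.
C: waits 0, runs 0→12
B: waits 12, runs 12→18
D: waits 18, runs 18→22
A: waits 22, runs 22→25
Sum = 0+12+18+22 = 52.
SPT (increasing processing time): A D B C.
A: waits 0, runs 0→3
D: waits 3, runs 3→7
B: waits 7, runs 7→13
C: waits 13, runs 13→25
Sum = 0+3+7+13 = 23.
FIFO (arrival order): A B C D.
A: waits 0, runs 0→3
B: waits 3, runs 3→9
C: waits 9, runs 9→21
D: waits 21, runs 21→25
Sum = 0+3+9+21 = 33.
EDD (increasing due date): A C D B.
A: waits 0, runs 0→3
C: waits 3, runs 3→15
D: waits 15, runs 15→19
B: waits 19, runs 19→25
Sum = 0+3+15+19 = 37.
LPT 52, SPT 23, FIFO 33, EDD 37 → minimum 23.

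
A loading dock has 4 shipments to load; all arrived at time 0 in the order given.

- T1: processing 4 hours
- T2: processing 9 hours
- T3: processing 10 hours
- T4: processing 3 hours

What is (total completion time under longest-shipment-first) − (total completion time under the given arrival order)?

LPT (decreasing processing time): T3 T2 T1 T4.
T3: 0→10
T2: 10→19
T1: 19→23
T4: 23→26
Sum = 10+19+23+26 = 78.
FIFO (arrival order): T1 T2 T3 T4.
T1: 0→4
T2: 4→13
T3: 13→23
T4: 23→26
Sum = 4+13+23+26 = 66.
Difference = 78 − 66 = 12.

12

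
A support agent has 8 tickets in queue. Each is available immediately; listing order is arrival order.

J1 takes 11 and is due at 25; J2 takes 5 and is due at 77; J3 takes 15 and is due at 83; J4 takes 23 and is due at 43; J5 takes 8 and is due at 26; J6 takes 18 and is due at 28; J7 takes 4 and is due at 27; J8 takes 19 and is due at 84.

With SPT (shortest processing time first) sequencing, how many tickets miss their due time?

SPT (increasing processing time): J7 J2 J5 J1 J3 J6 J8 J4.
J7: 0→4, due 27, tardiness 0
J2: 4→9, due 77, tardiness 0
J5: 9→17, due 26, tardiness 0
J1: 17→28, due 25, tardiness 3
J3: 28→43, due 83, tardiness 0
J6: 43→61, due 28, tardiness 33
J8: 61→80, due 84, tardiness 0
J4: 80→103, due 43, tardiness 60
Late tickets: 3.

3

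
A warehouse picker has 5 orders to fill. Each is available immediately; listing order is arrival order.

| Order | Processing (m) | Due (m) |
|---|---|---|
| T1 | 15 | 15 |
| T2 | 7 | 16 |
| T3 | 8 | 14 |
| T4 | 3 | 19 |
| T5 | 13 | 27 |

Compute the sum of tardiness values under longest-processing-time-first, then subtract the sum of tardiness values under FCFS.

LPT (decreasing processing time): T1 T5 T3 T2 T4.
T1: 0→15, due 15, tardiness 0
T5: 15→28, due 27, tardiness 1
T3: 28→36, due 14, tardiness 22
T2: 36→43, due 16, tardiness 27
T4: 43→46, due 19, tardiness 27
Sum = 0+1+22+27+27 = 77.
FIFO (arrival order): T1 T2 T3 T4 T5.
T1: 0→15, due 15, tardiness 0
T2: 15→22, due 16, tardiness 6
T3: 22→30, due 14, tardiness 16
T4: 30→33, due 19, tardiness 14
T5: 33→46, due 27, tardiness 19
Sum = 0+6+16+14+19 = 55.
Difference = 77 − 55 = 22.

22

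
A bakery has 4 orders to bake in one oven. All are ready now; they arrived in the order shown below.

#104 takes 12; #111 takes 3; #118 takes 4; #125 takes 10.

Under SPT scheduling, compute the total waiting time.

SPT (increasing processing time): #111 #118 #125 #104.
#111: waits 0, runs 0→3
#118: waits 3, runs 3→7
#125: waits 7, runs 7→17
#104: waits 17, runs 17→29
Sum = 0+3+7+17 = 27.

27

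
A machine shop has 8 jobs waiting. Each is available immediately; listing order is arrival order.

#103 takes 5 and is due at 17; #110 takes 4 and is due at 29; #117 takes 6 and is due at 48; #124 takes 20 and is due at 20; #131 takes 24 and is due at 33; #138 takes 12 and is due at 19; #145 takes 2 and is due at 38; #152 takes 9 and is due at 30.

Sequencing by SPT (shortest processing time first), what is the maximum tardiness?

49

SPT (increasing processing time): #145 #110 #103 #117 #152 #138 #124 #131.
#145: 0→2, due 38, tardiness 0
#110: 2→6, due 29, tardiness 0
#103: 6→11, due 17, tardiness 0
#117: 11→17, due 48, tardiness 0
#152: 17→26, due 30, tardiness 0
#138: 26→38, due 19, tardiness 19
#124: 38→58, due 20, tardiness 38
#131: 58→82, due 33, tardiness 49
Maximum = 49.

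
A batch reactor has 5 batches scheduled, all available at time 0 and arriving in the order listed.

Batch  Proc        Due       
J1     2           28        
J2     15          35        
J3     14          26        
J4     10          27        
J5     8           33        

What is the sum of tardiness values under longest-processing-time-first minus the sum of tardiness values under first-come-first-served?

15

LPT (decreasing processing time): J2 J3 J4 J5 J1.
J2: 0→15, due 35, tardiness 0
J3: 15→29, due 26, tardiness 3
J4: 29→39, due 27, tardiness 12
J5: 39→47, due 33, tardiness 14
J1: 47→49, due 28, tardiness 21
Sum = 0+3+12+14+21 = 50.
FIFO (arrival order): J1 J2 J3 J4 J5.
J1: 0→2, due 28, tardiness 0
J2: 2→17, due 35, tardiness 0
J3: 17→31, due 26, tardiness 5
J4: 31→41, due 27, tardiness 14
J5: 41→49, due 33, tardiness 16
Sum = 0+0+5+14+16 = 35.
Difference = 50 − 35 = 15.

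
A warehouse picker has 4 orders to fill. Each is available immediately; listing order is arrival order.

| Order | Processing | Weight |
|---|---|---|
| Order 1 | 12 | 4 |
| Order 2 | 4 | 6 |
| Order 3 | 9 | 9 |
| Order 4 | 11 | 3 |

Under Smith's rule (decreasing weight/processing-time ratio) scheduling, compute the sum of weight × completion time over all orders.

349

WSPT (decreasing weight/processing-time ratio): Order 2 Order 3 Order 1 Order 4.
Order 2: finishes 4, weight 6, w·C = 24
Order 3: finishes 13, weight 9, w·C = 117
Order 1: finishes 25, weight 4, w·C = 100
Order 4: finishes 36, weight 3, w·C = 108
Sum = 24+117+100+108 = 349.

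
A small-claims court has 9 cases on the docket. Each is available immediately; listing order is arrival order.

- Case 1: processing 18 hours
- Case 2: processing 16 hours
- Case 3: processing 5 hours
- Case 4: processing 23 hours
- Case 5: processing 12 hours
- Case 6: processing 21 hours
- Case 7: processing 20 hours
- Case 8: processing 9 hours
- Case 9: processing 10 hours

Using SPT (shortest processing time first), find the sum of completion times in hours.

SPT (increasing processing time): Case 3 Case 8 Case 9 Case 5 Case 2 Case 1 Case 7 Case 6 Case 4.
Case 3: 0→5
Case 8: 5→14
Case 9: 14→24
Case 5: 24→36
Case 2: 36→52
Case 1: 52→70
Case 7: 70→90
Case 6: 90→111
Case 4: 111→134
Sum = 5+14+24+36+52+70+90+111+134 = 536.

536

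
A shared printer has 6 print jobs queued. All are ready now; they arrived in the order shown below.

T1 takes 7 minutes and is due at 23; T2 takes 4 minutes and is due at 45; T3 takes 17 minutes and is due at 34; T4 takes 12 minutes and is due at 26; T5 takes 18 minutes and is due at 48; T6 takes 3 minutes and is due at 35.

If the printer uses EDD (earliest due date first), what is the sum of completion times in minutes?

205

EDD (increasing due date): T1 T4 T3 T6 T2 T5.
T1: 0→7
T4: 7→19
T3: 19→36
T6: 36→39
T2: 39→43
T5: 43→61
Sum = 7+19+36+39+43+61 = 205.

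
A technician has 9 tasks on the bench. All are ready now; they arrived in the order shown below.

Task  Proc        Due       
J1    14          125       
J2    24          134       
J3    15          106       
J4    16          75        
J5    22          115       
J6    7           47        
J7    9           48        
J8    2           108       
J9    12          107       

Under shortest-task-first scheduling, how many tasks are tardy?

0

SPT (increasing processing time): J8 J6 J7 J9 J1 J3 J4 J5 J2.
J8: 0→2, due 108, tardiness 0
J6: 2→9, due 47, tardiness 0
J7: 9→18, due 48, tardiness 0
J9: 18→30, due 107, tardiness 0
J1: 30→44, due 125, tardiness 0
J3: 44→59, due 106, tardiness 0
J4: 59→75, due 75, tardiness 0
J5: 75→97, due 115, tardiness 0
J2: 97→121, due 134, tardiness 0
Late tasks: 0.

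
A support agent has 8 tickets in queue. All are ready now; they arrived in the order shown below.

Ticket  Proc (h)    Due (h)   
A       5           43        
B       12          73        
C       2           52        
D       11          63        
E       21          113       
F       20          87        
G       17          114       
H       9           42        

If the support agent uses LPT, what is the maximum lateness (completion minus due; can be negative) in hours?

52

LPT (decreasing processing time): E F G B D H A C.
E: 0→21, due 113, lateness -92
F: 21→41, due 87, lateness -46
G: 41→58, due 114, lateness -56
B: 58→70, due 73, lateness -3
D: 70→81, due 63, lateness 18
H: 81→90, due 42, lateness 48
A: 90→95, due 43, lateness 52
C: 95→97, due 52, lateness 45
Maximum = 52.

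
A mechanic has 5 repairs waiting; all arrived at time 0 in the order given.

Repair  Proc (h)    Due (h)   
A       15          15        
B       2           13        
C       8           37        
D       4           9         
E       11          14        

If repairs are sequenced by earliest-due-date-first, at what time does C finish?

40

EDD (increasing due date): D B E A C.
D: 0→4
B: 4→6
E: 6→17
A: 17→32
C: 32→40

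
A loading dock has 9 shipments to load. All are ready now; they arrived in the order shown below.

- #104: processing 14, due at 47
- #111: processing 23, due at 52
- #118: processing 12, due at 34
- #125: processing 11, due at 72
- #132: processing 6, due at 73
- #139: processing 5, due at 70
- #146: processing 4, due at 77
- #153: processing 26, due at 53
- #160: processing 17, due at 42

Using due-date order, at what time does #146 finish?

118

EDD (increasing due date): #118 #160 #104 #111 #153 #139 #125 #132 #146.
#118: 0→12
#160: 12→29
#104: 29→43
#111: 43→66
#153: 66→92
#139: 92→97
#125: 97→108
#132: 108→114
#146: 114→118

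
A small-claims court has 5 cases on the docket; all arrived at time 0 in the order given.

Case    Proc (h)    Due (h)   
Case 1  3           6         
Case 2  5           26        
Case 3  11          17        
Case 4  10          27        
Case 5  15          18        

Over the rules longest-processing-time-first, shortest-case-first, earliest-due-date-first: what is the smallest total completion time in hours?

102

LPT (decreasing processing time): Case 5 Case 3 Case 4 Case 2 Case 1.
Case 5: 0→15
Case 3: 15→26
Case 4: 26→36
Case 2: 36→41
Case 1: 41→44
Sum = 15+26+36+41+44 = 162.
SPT (increasing processing time): Case 1 Case 2 Case 4 Case 3 Case 5.
Case 1: 0→3
Case 2: 3→8
Case 4: 8→18
Case 3: 18→29
Case 5: 29→44
Sum = 3+8+18+29+44 = 102.
EDD (increasing due date): Case 1 Case 3 Case 5 Case 2 Case 4.
Case 1: 0→3
Case 3: 3→14
Case 5: 14→29
Case 2: 29→34
Case 4: 34→44
Sum = 3+14+29+34+44 = 124.
LPT 162, SPT 102, EDD 124 → minimum 102.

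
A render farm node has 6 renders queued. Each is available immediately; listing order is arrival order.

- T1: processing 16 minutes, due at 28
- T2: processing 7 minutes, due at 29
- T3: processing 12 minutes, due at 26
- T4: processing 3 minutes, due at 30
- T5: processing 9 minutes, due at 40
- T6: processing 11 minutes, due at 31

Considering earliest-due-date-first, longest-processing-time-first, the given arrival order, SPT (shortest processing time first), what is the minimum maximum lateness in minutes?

EDD (increasing due date): T3 T1 T2 T4 T6 T5.
T3: 0→12, due 26, lateness -14
T1: 12→28, due 28, lateness 0
T2: 28→35, due 29, lateness 6
T4: 35→38, due 30, lateness 8
T6: 38→49, due 31, lateness 18
T5: 49→58, due 40, lateness 18
Maximum = 18.
LPT (decreasing processing time): T1 T3 T6 T5 T2 T4.
T1: 0→16, due 28, lateness -12
T3: 16→28, due 26, lateness 2
T6: 28→39, due 31, lateness 8
T5: 39→48, due 40, lateness 8
T2: 48→55, due 29, lateness 26
T4: 55→58, due 30, lateness 28
Maximum = 28.
FIFO (arrival order): T1 T2 T3 T4 T5 T6.
T1: 0→16, due 28, lateness -12
T2: 16→23, due 29, lateness -6
T3: 23→35, due 26, lateness 9
T4: 35→38, due 30, lateness 8
T5: 38→47, due 40, lateness 7
T6: 47→58, due 31, lateness 27
Maximum = 27.
SPT (increasing processing time): T4 T2 T5 T6 T3 T1.
T4: 0→3, due 30, lateness -27
T2: 3→10, due 29, lateness -19
T5: 10→19, due 40, lateness -21
T6: 19→30, due 31, lateness -1
T3: 30→42, due 26, lateness 16
T1: 42→58, due 28, lateness 30
Maximum = 30.
EDD 18, LPT 28, FIFO 27, SPT 30 → minimum 18.

18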